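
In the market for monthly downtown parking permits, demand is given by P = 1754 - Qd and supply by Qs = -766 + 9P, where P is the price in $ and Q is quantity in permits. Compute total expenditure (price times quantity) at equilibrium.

Inverting to quantity form: Qd = 1754 - P.
Equating demand and supply, 1754 - P = -766 + 9P gives 10P = 2520, so P* = 252.
Then Q* = 1754 - 252 = 1502.
Total expenditure = P* × Q* = 252 × 1502 = 378504.

Total expenditure = 378504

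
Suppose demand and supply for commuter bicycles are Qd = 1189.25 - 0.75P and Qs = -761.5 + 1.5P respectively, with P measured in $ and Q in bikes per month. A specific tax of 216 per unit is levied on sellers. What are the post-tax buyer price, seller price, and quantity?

P_b = 1011, P_s = 795, Q = 431

The tax drives a wedge P_b - P_s = 216. Substituting P_s = P_b - 216 into supply: Qs = -1085.5 + 1.5P_b.
Market clearing requires 1189.25 - 0.75P_b = -1085.5 + 1.5P_b; hence 2274.75 = 2.25P_b and P_b = 1011.
So P_s = 795 and the quantity traded is Q = 1189.25 - 0.75(1011) = 431.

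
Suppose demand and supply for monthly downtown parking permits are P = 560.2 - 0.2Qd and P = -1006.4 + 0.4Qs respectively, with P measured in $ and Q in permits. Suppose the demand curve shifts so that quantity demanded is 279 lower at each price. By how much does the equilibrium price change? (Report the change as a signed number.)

Solving each curve for Q: Qd = 2801 - 5P and Qs = 2516 + 2.5P.
The market clears where 2801 - 5P = 2516 + 2.5P. Rearranging, 7.5P = 285, hence P* = 38.
Plugging P* into demand: Q* = 2801 - 5(38) = 2611.
After the shift, demand is Qd = 2522 - 5P.
New equilibrium: 6 = 7.5P, so P = 0.8 and Q = 2518.
ΔP = 0.8 - 38 = -37.2.

ΔP = -37.2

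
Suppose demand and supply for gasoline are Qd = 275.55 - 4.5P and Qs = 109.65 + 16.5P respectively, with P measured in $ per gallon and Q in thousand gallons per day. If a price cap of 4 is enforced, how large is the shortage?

Shortage = 81.9

At P = 4: Qd = 257.55 and Qs = 175.65.
Shortage = Qd - Qs = 257.55 - 175.65 = 81.9.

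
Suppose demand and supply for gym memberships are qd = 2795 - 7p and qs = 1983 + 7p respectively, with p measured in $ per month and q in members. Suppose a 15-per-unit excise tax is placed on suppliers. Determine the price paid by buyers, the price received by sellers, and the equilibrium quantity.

With a tax of 15 on suppliers, they supply based on the net price p_s = p_b - 15, so qs = 1878 + 7p_b.
Equate demand and the shifted supply: 2795 - 7p_b = 1878 + 7p_b, giving 14p_b = 917, so p_b = 65.5.
Then p_s = 65.5 - 15 = 50.5 and q = 2795 - 7(65.5) = 2336.5.

p_b = 65.5, p_s = 50.5, q = 2336.5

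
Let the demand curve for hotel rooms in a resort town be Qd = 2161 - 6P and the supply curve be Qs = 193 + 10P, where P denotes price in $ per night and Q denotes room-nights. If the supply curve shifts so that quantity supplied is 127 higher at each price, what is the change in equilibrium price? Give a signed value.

ΔP = -7.9375

Set Qd = Qs: 2161 - 6P = 193 + 10P, so 1968 = 16P and P* = 123.
Substitute back: Q* = 2161 - 6(123) = 1423.
After the shift, supply is Qs = 320 + 10P.
The new intersection has 1841 = 16P, i.e. P = 115.0625, Q = 1470.625.
ΔP = 115.0625 - 123 = -7.9375.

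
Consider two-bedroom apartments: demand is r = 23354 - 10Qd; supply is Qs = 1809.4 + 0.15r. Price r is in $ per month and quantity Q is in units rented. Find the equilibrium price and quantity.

r* = 2104, Q* = 2125

Solving each curve for Q: Qd = 2335.4 - 0.1r.
At equilibrium Qd = Qs, so 2335.4 - 0.1r = 1809.4 + 0.15r; collecting terms, 526 = 0.25r and r* = 2104.
Substitute back: Q* = 2335.4 - 0.1(2104) = 2125.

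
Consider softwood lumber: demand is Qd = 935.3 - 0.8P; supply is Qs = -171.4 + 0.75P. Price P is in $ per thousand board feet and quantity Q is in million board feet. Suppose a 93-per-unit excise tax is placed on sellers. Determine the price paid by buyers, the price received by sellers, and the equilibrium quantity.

P_b = 759, P_s = 666, Q = 328.1

The tax drives a wedge P_b - P_s = 93. Substituting P_s = P_b - 93 into supply: Qs = -241.15 + 0.75P_b.
Equate demand and the shifted supply: 935.3 - 0.8P_b = -241.15 + 0.75P_b, giving 1.55P_b = 1176.45, so P_b = 759.
Then P_s = 759 - 93 = 666 and Q = 935.3 - 0.8(759) = 328.1.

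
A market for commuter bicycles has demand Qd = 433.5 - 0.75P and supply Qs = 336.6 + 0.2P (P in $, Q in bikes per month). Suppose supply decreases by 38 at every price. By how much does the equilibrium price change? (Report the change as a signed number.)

ΔP = 40

At equilibrium Qd = Qs, so 433.5 - 0.75P = 336.6 + 0.2P; collecting terms, 96.9 = 0.95P and P* = 102.
Then Q* = 433.5 - 0.75(102) = 357.
After the shift, supply is Qs = 298.6 + 0.2P.
New equilibrium: 134.9 = 0.95P, so P = 142 and Q = 327.
ΔP = 142 - 102 = 40.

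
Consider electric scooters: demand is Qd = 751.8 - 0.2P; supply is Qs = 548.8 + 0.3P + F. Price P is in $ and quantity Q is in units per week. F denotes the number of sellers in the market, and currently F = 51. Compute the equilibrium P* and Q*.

With F = 51, supply is Qs = 599.8 + 0.3P.
Set Qd = Qs: 751.8 - 0.2P = 599.8 + 0.3P, so 152 = 0.5P and P* = 304.
Then Q* = 751.8 - 0.2(304) = 691.

P* = 304, Q* = 691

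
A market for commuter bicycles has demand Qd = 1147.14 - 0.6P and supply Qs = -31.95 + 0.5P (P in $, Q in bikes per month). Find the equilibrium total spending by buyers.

Total spending by buyers = 540237.6

The market clears where 1147.14 - 0.6P = -31.95 + 0.5P. Rearranging, 1.1P = 1179.09, hence P* = 1071.9.
Then Q* = 1147.14 - 0.6(1071.9) = 504.
Total spending by buyers = P* × Q* = 1071.9 × 504 = 540237.6.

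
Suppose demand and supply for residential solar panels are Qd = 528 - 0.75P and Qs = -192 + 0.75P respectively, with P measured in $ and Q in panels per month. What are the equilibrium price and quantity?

P* = 480, Q* = 168

Set Qd = Qs: 528 - 0.75P = -192 + 0.75P, so 720 = 1.5P and P* = 480.
Then Q* = 528 - 0.75(480) = 168.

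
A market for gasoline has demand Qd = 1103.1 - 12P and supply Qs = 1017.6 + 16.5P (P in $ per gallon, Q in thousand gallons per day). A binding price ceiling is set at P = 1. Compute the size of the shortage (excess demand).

At P = 1: Qd = 1091.1 and Qs = 1034.1.
Shortage = Qd - Qs = 1091.1 - 1034.1 = 57.

Shortage = 57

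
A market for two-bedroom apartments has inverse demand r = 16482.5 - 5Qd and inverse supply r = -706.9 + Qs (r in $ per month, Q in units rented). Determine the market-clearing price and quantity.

r* = 2158, Q* = 2864.9

Rewriting in direct form: Qd = 3296.5 - 0.2r and Qs = 706.9 + r.
The market clears where 3296.5 - 0.2r = 706.9 + r. Rearranging, 1.2r = 2589.6, hence r* = 2158.
Plugging r* into demand: Q* = 3296.5 - 0.2(2158) = 2864.9.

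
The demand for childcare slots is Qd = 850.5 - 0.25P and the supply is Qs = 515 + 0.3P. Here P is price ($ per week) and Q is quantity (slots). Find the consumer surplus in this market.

Set Qd = Qs: 850.5 - 0.25P = 515 + 0.3P, so 335.5 = 0.55P and P* = 610.
Substitute back: Q* = 850.5 - 0.25(610) = 698.
Demand choke price (Qd = 0): P = 850.5/0.25 = 3402. Consumer surplus = ½ × (3402 - 610) × 698 = 974408.

Consumer surplus = 974408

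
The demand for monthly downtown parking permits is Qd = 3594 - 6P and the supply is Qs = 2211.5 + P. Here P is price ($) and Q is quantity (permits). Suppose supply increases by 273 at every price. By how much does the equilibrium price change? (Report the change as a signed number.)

Equating demand and supply, 3594 - 6P = 2211.5 + P gives 7P = 1382.5, so P* = 197.5.
Plugging P* into demand: Q* = 3594 - 6(197.5) = 2409.
After the shift, supply is Qs = 2484.5 + P.
The new intersection has 1109.5 = 7P, i.e. P = 158.5, Q = 2643.
ΔP = 158.5 - 197.5 = -39.

ΔP = -39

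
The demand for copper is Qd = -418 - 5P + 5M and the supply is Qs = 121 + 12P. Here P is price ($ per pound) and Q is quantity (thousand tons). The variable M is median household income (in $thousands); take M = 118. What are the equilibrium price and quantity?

With M = 118, demand is Qd = 172 - 5P.
Equating demand and supply, 172 - 5P = 121 + 12P gives 17P = 51, so P* = 3.
Substitute back: Q* = 172 - 5(3) = 157.

P* = 3, Q* = 157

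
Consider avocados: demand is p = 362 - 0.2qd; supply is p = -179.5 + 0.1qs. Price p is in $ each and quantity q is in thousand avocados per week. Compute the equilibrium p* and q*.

p* = 1, q* = 1805

In direct form, qd = 1810 - 5p and qs = 1795 + 10p.
Equating demand and supply, 1810 - 5p = 1795 + 10p gives 15p = 15, so p* = 1.
Substitute back: q* = 1810 - 5(1) = 1805.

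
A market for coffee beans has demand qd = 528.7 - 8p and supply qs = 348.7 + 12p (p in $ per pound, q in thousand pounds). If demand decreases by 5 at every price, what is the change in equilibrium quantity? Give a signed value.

Δq = -3

Set qd = qs: 528.7 - 8p = 348.7 + 12p, so 180 = 20p and p* = 9.
Plugging p* into demand: q* = 528.7 - 8(9) = 456.7.
After the shift, demand is qd = 523.7 - 8p.
Re-solving, 20p = 175 gives p = 8.75 and q = 453.7.
Δq = 453.7 - 456.7 = -3.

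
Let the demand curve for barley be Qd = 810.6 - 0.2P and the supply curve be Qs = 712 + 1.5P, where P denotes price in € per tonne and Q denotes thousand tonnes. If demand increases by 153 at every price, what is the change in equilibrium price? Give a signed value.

ΔP = 90

Set Qd = Qs: 810.6 - 0.2P = 712 + 1.5P, so 98.6 = 1.7P and P* = 58.
Plugging P* into demand: Q* = 810.6 - 0.2(58) = 799.
After the shift, demand is Qd = 963.6 - 0.2P.
New equilibrium: 251.6 = 1.7P, so P = 148 and Q = 934.
ΔP = 148 - 58 = 90.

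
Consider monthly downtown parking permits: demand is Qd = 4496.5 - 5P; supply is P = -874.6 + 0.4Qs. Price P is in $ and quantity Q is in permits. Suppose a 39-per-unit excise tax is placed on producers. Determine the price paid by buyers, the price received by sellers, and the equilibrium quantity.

P_b = 321, P_s = 282, Q = 2891.5

Inverting to quantity form: Qs = 2186.5 + 2.5P.
Producers keep P_s = P_b - 39 per unit, so supply in terms of the buyer price is Qs = 2089 + 2.5P_b.
Set Qd = Qs: 4496.5 - 5P_b = 2089 + 2.5P_b, so 2407.5 = 7.5P_b and P_b = 321.
So P_s = 282 and the quantity traded is Q = 4496.5 - 5(321) = 2891.5.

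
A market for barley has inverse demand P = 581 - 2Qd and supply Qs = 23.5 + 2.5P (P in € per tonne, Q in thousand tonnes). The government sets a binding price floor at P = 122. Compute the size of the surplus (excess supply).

Inverting to quantity form: Qd = 290.5 - 0.5P.
Evaluating both curves at the floor price 122 gives Qd = 229.5, Qs = 328.5.
Surplus = Qs - Qd = 328.5 - 229.5 = 99.

Surplus = 99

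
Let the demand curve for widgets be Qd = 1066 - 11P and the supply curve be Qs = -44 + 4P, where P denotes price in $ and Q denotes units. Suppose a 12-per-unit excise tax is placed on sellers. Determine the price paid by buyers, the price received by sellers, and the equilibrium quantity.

P_b = 77.2, P_s = 65.2, Q = 216.8

With a tax of 12 on sellers, they supply based on the net price P_s = P_b - 12, so Qs = -92 + 4P_b.
Market clearing requires 1066 - 11P_b = -92 + 4P_b; hence 1158 = 15P_b and P_b = 77.2.
So P_s = 65.2 and the quantity traded is Q = 1066 - 11(77.2) = 216.8.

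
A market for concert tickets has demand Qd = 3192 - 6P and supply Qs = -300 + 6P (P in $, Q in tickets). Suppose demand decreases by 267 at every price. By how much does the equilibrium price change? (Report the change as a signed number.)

ΔP = -22.25

Equating demand and supply, 3192 - 6P = -300 + 6P gives 12P = 3492, so P* = 291.
Then Q* = 3192 - 6(291) = 1446.
After the shift, demand is Qd = 2925 - 6P.
New equilibrium: 3225 = 12P, so P = 268.75 and Q = 1312.5.
ΔP = 268.75 - 291 = -22.25.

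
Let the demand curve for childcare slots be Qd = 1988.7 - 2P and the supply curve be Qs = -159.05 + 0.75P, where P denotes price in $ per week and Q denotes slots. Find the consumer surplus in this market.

Equating demand and supply, 1988.7 - 2P = -159.05 + 0.75P gives 2.75P = 2147.75, so P* = 781.
Plugging P* into demand: Q* = 1988.7 - 2(781) = 426.7.
Demand choke price (Qd = 0): P = 1988.7/2 = 994.35. Consumer surplus = ½ × (994.35 - 781) × 426.7 = 45518.2225.

Consumer surplus = 45518.2225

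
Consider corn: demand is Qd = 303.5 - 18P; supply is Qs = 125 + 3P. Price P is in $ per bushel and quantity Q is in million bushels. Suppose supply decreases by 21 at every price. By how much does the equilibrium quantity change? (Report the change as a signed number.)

The market clears where 303.5 - 18P = 125 + 3P. Rearranging, 21P = 178.5, hence P* = 8.5.
Plugging P* into demand: Q* = 303.5 - 18(8.5) = 150.5.
After the shift, supply is Qs = 104 + 3P.
New equilibrium: 199.5 = 21P, so P = 9.5 and Q = 132.5.
ΔQ = 132.5 - 150.5 = -18.

ΔQ = -18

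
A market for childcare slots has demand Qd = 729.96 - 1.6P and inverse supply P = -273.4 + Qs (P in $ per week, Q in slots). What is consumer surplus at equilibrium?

Consumer surplus = 63000.3125

Solving each curve for Q: Qs = 273.4 + P.
Set Qd = Qs: 729.96 - 1.6P = 273.4 + P, so 456.56 = 2.6P and P* = 175.6.
Then Q* = 729.96 - 1.6(175.6) = 449.
Demand choke price (Qd = 0): P = 729.96/1.6 = 456.225. Consumer surplus = ½ × (456.225 - 175.6) × 449 = 63000.3125.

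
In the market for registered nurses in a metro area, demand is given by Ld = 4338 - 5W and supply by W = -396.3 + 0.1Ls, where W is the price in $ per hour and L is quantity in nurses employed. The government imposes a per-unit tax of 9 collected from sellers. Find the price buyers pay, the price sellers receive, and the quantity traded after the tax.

W_b = 31, W_s = 22, L = 4183

Inverting to quantity form: Ls = 3963 + 10W.
Sellers keep W_s = W_b - 9 per unit, so supply in terms of the buyer price is Ls = 3873 + 10W_b.
Market clearing requires 4338 - 5W_b = 3873 + 10W_b; hence 465 = 15W_b and W_b = 31.
So W_s = 22 and the quantity traded is L = 4338 - 5(31) = 4183.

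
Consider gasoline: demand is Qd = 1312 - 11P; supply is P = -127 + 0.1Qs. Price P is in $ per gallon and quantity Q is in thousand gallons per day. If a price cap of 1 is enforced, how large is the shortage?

In direct form, Qs = 1270 + 10P.
With P fixed at 1, quantity demanded is 1301 and quantity supplied is 1280.
Shortage = Qd - Qs = 1301 - 1280 = 21.

Shortage = 21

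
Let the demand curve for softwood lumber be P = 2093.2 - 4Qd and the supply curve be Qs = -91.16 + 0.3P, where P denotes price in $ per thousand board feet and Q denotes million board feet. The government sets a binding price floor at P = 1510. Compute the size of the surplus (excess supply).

Surplus = 216.04

In direct form, Qd = 523.3 - 0.25P.
With P fixed at 1510, quantity demanded is 145.8 and quantity supplied is 361.84.
Surplus = Qs - Qd = 361.84 - 145.8 = 216.04.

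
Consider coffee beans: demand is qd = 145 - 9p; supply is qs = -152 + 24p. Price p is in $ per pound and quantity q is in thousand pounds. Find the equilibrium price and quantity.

At equilibrium qd = qs, so 145 - 9p = -152 + 24p; collecting terms, 297 = 33p and p* = 9.
Plugging p* into demand: q* = 145 - 9(9) = 64.

p* = 9, q* = 64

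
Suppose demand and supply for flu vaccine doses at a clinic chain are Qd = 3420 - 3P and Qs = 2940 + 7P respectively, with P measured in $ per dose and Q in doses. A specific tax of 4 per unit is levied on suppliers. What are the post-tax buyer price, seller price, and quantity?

P_b = 50.8, P_s = 46.8, Q = 3267.6

The tax drives a wedge P_b - P_s = 4. Substituting P_s = P_b - 4 into supply: Qs = 2912 + 7P_b.
Equate demand and the shifted supply: 3420 - 3P_b = 2912 + 7P_b, giving 10P_b = 508, so P_b = 50.8.
Then P_s = 50.8 - 4 = 46.8 and Q = 3420 - 3(50.8) = 3267.6.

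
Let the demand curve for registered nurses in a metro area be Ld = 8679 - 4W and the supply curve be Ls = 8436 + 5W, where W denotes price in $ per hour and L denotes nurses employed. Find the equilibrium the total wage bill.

The total wage bill = 231417

The market clears where 8679 - 4W = 8436 + 5W. Rearranging, 9W = 243, hence W* = 27.
Substitute back: L* = 8679 - 4(27) = 8571.
The total wage bill = W* × L* = 27 × 8571 = 231417.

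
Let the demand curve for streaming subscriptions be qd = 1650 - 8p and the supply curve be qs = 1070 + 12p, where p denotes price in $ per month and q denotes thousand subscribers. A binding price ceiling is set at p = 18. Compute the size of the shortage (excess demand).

Evaluating both curves at the ceiling price 18 gives qd = 1506, qs = 1286.
Shortage = qd - qs = 1506 - 1286 = 220.

Shortage = 220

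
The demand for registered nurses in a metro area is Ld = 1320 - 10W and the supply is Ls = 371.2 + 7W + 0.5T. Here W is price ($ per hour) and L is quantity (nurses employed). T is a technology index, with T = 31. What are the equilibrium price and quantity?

W* = 54.9, L* = 771

With T = 31, supply is Ls = 386.7 + 7W.
At equilibrium Ld = Ls, so 1320 - 10W = 386.7 + 7W; collecting terms, 933.3 = 17W and W* = 54.9.
From the demand curve, L* = 1320 - 10(54.9) = 771.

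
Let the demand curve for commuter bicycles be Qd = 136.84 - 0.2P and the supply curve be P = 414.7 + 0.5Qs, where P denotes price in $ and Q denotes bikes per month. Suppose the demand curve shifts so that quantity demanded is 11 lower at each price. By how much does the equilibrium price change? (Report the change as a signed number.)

In direct form, Qs = -829.4 + 2P.
Set Qd = Qs: 136.84 - 0.2P = -829.4 + 2P, so 966.24 = 2.2P and P* = 439.2.
Substitute back: Q* = 136.84 - 0.2(439.2) = 49.
After the shift, demand is Qd = 125.84 - 0.2P.
New equilibrium: 955.24 = 2.2P, so P = 434.2 and Q = 39.
ΔP = 434.2 - 439.2 = -5.

ΔP = -5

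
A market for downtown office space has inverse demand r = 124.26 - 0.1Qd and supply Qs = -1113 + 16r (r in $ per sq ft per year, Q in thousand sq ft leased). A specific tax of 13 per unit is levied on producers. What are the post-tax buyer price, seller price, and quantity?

r_b = 98.6, r_s = 85.6, Q = 256.6

Rewriting in direct form: Qd = 1242.6 - 10r.
The tax drives a wedge r_b - r_s = 13. Substituting r_s = r_b - 13 into supply: Qs = -1321 + 16r_b.
Equate demand and the shifted supply: 1242.6 - 10r_b = -1321 + 16r_b, giving 26r_b = 2563.6, so r_b = 98.6.
So r_s = 85.6 and the quantity traded is Q = 1242.6 - 10(98.6) = 256.6.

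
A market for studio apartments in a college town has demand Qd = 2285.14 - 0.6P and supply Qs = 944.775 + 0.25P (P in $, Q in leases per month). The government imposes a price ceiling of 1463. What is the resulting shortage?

With P fixed at 1463, quantity demanded is 1407.34 and quantity supplied is 1310.525.
Shortage = Qd - Qs = 1407.34 - 1310.525 = 96.815.

Shortage = 96.815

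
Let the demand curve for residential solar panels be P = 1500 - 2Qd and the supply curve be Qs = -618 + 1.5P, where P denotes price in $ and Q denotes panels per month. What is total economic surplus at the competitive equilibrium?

Total surplus = 221952

Solving each curve for Q: Qd = 750 - 0.5P.
Set Qd = Qs: 750 - 0.5P = -618 + 1.5P, so 1368 = 2P and P* = 684.
Substitute back: Q* = 750 - 0.5(684) = 408.
Demand choke price = 1500; supply choke price = 412. CS = ½(1500 - 684)(408) = 166464; PS = ½(684 - 412)(408) = 55488. Total surplus = 221952.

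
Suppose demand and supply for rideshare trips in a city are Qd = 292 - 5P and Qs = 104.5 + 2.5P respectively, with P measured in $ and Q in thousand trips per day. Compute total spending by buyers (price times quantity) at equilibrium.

Total spending by buyers = 4175

Equating demand and supply, 292 - 5P = 104.5 + 2.5P gives 7.5P = 187.5, so P* = 25.
From the demand curve, Q* = 292 - 5(25) = 167.
Total spending by buyers = P* × Q* = 25 × 167 = 4175.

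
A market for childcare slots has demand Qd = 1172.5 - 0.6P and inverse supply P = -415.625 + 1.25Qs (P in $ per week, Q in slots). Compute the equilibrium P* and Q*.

In direct form, Qs = 332.5 + 0.8P.
The market clears where 1172.5 - 0.6P = 332.5 + 0.8P. Rearranging, 1.4P = 840, hence P* = 600.
Plugging P* into demand: Q* = 1172.5 - 0.6(600) = 812.5.

P* = 600, Q* = 812.5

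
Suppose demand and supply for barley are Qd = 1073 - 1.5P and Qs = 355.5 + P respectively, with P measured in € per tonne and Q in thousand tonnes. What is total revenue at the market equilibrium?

Equating demand and supply, 1073 - 1.5P = 355.5 + P gives 2.5P = 717.5, so P* = 287.
Substitute back: Q* = 1073 - 1.5(287) = 642.5.
Total revenue = P* × Q* = 287 × 642.5 = 184397.5.

Total revenue = 184397.5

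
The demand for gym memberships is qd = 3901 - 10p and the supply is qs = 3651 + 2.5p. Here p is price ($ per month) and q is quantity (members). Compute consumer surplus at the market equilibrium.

Consumer surplus = 684870.05

The market clears where 3901 - 10p = 3651 + 2.5p. Rearranging, 12.5p = 250, hence p* = 20.
From the demand curve, q* = 3901 - 10(20) = 3701.
Demand choke price (qd = 0): p = 3901/10 = 390.1. Consumer surplus = ½ × (390.1 - 20) × 3701 = 684870.05.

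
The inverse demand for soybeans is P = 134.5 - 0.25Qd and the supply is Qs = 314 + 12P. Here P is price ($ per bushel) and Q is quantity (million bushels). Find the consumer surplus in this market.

In direct form, Qd = 538 - 4P.
At equilibrium Qd = Qs, so 538 - 4P = 314 + 12P; collecting terms, 224 = 16P and P* = 14.
Then Q* = 538 - 4(14) = 482.
Demand choke price (Qd = 0): P = 538/4 = 134.5. Consumer surplus = ½ × (134.5 - 14) × 482 = 29040.5.

Consumer surplus = 29040.5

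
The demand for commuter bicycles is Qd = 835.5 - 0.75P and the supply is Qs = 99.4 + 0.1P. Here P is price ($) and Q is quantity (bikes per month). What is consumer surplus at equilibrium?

Set Qd = Qs: 835.5 - 0.75P = 99.4 + 0.1P, so 736.1 = 0.85P and P* = 866.
Plugging P* into demand: Q* = 835.5 - 0.75(866) = 186.
Demand choke price (Qd = 0): P = 835.5/0.75 = 1114. Consumer surplus = ½ × (1114 - 866) × 186 = 23064.

Consumer surplus = 23064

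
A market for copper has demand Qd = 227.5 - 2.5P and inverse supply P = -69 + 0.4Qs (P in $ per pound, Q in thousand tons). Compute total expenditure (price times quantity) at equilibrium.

Inverting to quantity form: Qs = 172.5 + 2.5P.
At equilibrium Qd = Qs, so 227.5 - 2.5P = 172.5 + 2.5P; collecting terms, 55 = 5P and P* = 11.
From the demand curve, Q* = 227.5 - 2.5(11) = 200.
Total expenditure = P* × Q* = 11 × 200 = 2200.

Total expenditure = 2200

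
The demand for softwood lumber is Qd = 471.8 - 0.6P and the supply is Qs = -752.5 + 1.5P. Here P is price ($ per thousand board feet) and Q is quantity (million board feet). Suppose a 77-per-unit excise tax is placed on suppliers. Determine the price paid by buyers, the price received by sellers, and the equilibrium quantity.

The tax drives a wedge P_b - P_s = 77. Substituting P_s = P_b - 77 into supply: Qs = -868 + 1.5P_b.
Market clearing requires 471.8 - 0.6P_b = -868 + 1.5P_b; hence 1339.8 = 2.1P_b and P_b = 638.
Then P_s = 638 - 77 = 561 and Q = 471.8 - 0.6(638) = 89.

P_b = 638, P_s = 561, Q = 89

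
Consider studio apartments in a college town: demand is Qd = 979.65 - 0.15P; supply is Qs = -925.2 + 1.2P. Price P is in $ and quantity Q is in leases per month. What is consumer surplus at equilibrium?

At equilibrium Qd = Qs, so 979.65 - 0.15P = -925.2 + 1.2P; collecting terms, 1904.85 = 1.35P and P* = 1411.
Plugging P* into demand: Q* = 979.65 - 0.15(1411) = 768.
Demand choke price (Qd = 0): P = 979.65/0.15 = 6531. Consumer surplus = ½ × (6531 - 1411) × 768 = 1966080.

Consumer surplus = 1966080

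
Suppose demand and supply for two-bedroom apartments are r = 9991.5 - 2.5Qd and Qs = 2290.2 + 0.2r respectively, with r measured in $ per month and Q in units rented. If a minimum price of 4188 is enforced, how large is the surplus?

In direct form, Qd = 3996.6 - 0.4r.
At r = 4188: Qd = 2321.4 and Qs = 3127.8.
Surplus = Qs - Qd = 3127.8 - 2321.4 = 806.4.

Surplus = 806.4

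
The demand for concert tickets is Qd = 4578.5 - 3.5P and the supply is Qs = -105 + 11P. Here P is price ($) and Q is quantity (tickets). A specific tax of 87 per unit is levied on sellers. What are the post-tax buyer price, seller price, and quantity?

P_b = 389, P_s = 302, Q = 3217

The tax drives a wedge P_b - P_s = 87. Substituting P_s = P_b - 87 into supply: Qs = -1062 + 11P_b.
Equate demand and the shifted supply: 4578.5 - 3.5P_b = -1062 + 11P_b, giving 14.5P_b = 5640.5, so P_b = 389.
Then P_s = 389 - 87 = 302 and Q = 4578.5 - 3.5(389) = 3217.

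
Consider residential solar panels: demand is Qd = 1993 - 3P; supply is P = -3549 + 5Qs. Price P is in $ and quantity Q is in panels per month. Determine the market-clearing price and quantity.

P* = 401, Q* = 790

Inverting to quantity form: Qs = 709.8 + 0.2P.
At equilibrium Qd = Qs, so 1993 - 3P = 709.8 + 0.2P; collecting terms, 1283.2 = 3.2P and P* = 401.
Plugging P* into demand: Q* = 1993 - 3(401) = 790.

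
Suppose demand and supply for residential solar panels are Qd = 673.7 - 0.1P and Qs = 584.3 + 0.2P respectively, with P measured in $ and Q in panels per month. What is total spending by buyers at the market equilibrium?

Equating demand and supply, 673.7 - 0.1P = 584.3 + 0.2P gives 0.3P = 89.4, so P* = 298.
From the demand curve, Q* = 673.7 - 0.1(298) = 643.9.
Total spending by buyers = P* × Q* = 298 × 643.9 = 191882.2.

Total spending by buyers = 191882.2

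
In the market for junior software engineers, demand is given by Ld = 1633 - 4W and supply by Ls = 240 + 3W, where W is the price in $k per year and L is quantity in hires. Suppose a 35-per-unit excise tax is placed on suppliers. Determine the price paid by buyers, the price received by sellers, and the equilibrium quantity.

The tax drives a wedge W_b - W_s = 35. Substituting W_s = W_b - 35 into supply: Ls = 135 + 3W_b.
Equate demand and the shifted supply: 1633 - 4W_b = 135 + 3W_b, giving 7W_b = 1498, so W_b = 214.
Then W_s = 214 - 35 = 179 and L = 1633 - 4(214) = 777.

W_b = 214, W_s = 179, L = 777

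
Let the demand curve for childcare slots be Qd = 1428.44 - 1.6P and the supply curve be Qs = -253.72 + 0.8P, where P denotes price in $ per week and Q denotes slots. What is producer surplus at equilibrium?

Producer surplus = 58905.625

The market clears where 1428.44 - 1.6P = -253.72 + 0.8P. Rearranging, 2.4P = 1682.16, hence P* = 700.9.
From the demand curve, Q* = 1428.44 - 1.6(700.9) = 307.
Supply choke price (Qs = 0): P = 317.15. Producer surplus = ½ × (700.9 - 317.15) × 307 = 58905.625.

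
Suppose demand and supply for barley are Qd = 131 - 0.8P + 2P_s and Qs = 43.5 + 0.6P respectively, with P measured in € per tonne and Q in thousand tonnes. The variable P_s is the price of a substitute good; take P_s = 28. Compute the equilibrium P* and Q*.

With P_s = 28, demand is Qd = 187 - 0.8P.
At equilibrium Qd = Qs, so 187 - 0.8P = 43.5 + 0.6P; collecting terms, 143.5 = 1.4P and P* = 102.5.
Substitute back: Q* = 187 - 0.8(102.5) = 105.

P* = 102.5, Q* = 105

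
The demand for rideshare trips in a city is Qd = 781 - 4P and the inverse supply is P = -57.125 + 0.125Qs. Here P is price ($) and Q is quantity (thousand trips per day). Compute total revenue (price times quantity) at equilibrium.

Rewriting in direct form: Qs = 457 + 8P.
At equilibrium Qd = Qs, so 781 - 4P = 457 + 8P; collecting terms, 324 = 12P and P* = 27.
Substitute back: Q* = 781 - 4(27) = 673.
Total revenue = P* × Q* = 27 × 673 = 18171.

Total revenue = 18171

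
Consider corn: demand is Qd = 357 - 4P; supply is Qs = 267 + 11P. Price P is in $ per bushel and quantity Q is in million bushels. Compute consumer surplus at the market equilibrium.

Consumer surplus = 13861.125

At equilibrium Qd = Qs, so 357 - 4P = 267 + 11P; collecting terms, 90 = 15P and P* = 6.
Substitute back: Q* = 357 - 4(6) = 333.
Demand choke price (Qd = 0): P = 357/4 = 89.25. Consumer surplus = ½ × (89.25 - 6) × 333 = 13861.125.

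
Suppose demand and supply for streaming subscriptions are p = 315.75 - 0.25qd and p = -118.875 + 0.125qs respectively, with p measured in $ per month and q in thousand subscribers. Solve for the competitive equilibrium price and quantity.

p* = 26, q* = 1159

Inverting to quantity form: qd = 1263 - 4p and qs = 951 + 8p.
Equating demand and supply, 1263 - 4p = 951 + 8p gives 12p = 312, so p* = 26.
Substitute back: q* = 1263 - 4(26) = 1159.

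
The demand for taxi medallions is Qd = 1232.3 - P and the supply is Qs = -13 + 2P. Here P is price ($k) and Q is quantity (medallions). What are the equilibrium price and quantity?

P* = 415.1, Q* = 817.2

Equating demand and supply, 1232.3 - P = -13 + 2P gives 3P = 1245.3, so P* = 415.1.
From the demand curve, Q* = 1232.3 - 415.1 = 817.2.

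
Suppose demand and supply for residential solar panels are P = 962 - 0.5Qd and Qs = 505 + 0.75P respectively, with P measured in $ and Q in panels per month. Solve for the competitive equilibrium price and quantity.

Inverting to quantity form: Qd = 1924 - 2P.
The market clears where 1924 - 2P = 505 + 0.75P. Rearranging, 2.75P = 1419, hence P* = 516.
Plugging P* into demand: Q* = 1924 - 2(516) = 892.

P* = 516, Q* = 892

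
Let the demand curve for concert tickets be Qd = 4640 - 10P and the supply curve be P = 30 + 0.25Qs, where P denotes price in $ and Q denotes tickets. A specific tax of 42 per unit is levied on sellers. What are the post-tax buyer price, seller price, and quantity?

Rewriting in direct form: Qs = -120 + 4P.
Sellers keep P_s = P_b - 42 per unit, so supply in terms of the buyer price is Qs = -288 + 4P_b.
Set Qd = Qs: 4640 - 10P_b = -288 + 4P_b, so 4928 = 14P_b and P_b = 352.
So P_s = 310 and the quantity traded is Q = 4640 - 10(352) = 1120.

P_b = 352, P_s = 310, Q = 1120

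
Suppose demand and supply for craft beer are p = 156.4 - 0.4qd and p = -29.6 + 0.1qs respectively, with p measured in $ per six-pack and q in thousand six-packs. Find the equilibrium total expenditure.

Total expenditure = 2827.2

Solving each curve for q: qd = 391 - 2.5p and qs = 296 + 10p.
Set qd = qs: 391 - 2.5p = 296 + 10p, so 95 = 12.5p and p* = 7.6.
Then q* = 391 - 2.5(7.6) = 372.
Total expenditure = p* × q* = 7.6 × 372 = 2827.2.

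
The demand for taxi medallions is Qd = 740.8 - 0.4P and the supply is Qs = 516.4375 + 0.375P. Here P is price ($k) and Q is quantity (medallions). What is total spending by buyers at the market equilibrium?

Total spending by buyers = 180937.5

Equating demand and supply, 740.8 - 0.4P = 516.4375 + 0.375P gives 0.775P = 224.3625, so P* = 289.5.
From the demand curve, Q* = 740.8 - 0.4(289.5) = 625.
Total spending by buyers = P* × Q* = 289.5 × 625 = 180937.5.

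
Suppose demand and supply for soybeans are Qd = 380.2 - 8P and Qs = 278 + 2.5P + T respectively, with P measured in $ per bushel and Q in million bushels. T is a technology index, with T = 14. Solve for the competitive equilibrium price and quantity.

With T = 14, supply is Qs = 292 + 2.5P.
Equating demand and supply, 380.2 - 8P = 292 + 2.5P gives 10.5P = 88.2, so P* = 8.4.
Substitute back: Q* = 380.2 - 8(8.4) = 313.

P* = 8.4, Q* = 313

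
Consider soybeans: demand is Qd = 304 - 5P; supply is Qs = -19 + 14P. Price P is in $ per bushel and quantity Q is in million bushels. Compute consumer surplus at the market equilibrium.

Set Qd = Qs: 304 - 5P = -19 + 14P, so 323 = 19P and P* = 17.
From the demand curve, Q* = 304 - 5(17) = 219.
Demand choke price (Qd = 0): P = 304/5 = 60.8. Consumer surplus = ½ × (60.8 - 17) × 219 = 4796.1.

Consumer surplus = 4796.1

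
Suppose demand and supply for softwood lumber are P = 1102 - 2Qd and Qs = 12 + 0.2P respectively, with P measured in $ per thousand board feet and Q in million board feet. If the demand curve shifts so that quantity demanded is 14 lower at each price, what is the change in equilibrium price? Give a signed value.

Solving each curve for Q: Qd = 551 - 0.5P.
The market clears where 551 - 0.5P = 12 + 0.2P. Rearranging, 0.7P = 539, hence P* = 770.
Then Q* = 551 - 0.5(770) = 166.
After the shift, demand is Qd = 537 - 0.5P.
New equilibrium: 525 = 0.7P, so P = 750 and Q = 162.
ΔP = 750 - 770 = -20.

ΔP = -20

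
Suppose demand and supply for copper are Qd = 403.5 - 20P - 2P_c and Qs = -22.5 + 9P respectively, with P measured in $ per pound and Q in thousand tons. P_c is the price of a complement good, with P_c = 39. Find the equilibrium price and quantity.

With P_c = 39, demand is Qd = 325.5 - 20P.
Set Qd = Qs: 325.5 - 20P = -22.5 + 9P, so 348 = 29P and P* = 12.
Substitute back: Q* = 325.5 - 20(12) = 85.5.

P* = 12, Q* = 85.5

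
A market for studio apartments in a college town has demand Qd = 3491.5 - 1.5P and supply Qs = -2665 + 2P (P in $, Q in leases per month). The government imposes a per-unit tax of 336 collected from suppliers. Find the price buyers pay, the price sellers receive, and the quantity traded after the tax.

The tax drives a wedge P_b - P_s = 336. Substituting P_s = P_b - 336 into supply: Qs = -3337 + 2P_b.
Market clearing requires 3491.5 - 1.5P_b = -3337 + 2P_b; hence 6828.5 = 3.5P_b and P_b = 1951.
So P_s = 1615 and the quantity traded is Q = 3491.5 - 1.5(1951) = 565.

P_b = 1951, P_s = 1615, Q = 565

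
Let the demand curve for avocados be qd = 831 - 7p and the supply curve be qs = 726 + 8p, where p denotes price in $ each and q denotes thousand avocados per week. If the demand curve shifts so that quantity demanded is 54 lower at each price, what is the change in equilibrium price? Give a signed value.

At equilibrium qd = qs, so 831 - 7p = 726 + 8p; collecting terms, 105 = 15p and p* = 7.
Plugging p* into demand: q* = 831 - 7(7) = 782.
After the shift, demand is qd = 777 - 7p.
The new intersection has 51 = 15p, i.e. p = 3.4, q = 753.2.
Δp = 3.4 - 7 = -3.6.

Δp = -3.6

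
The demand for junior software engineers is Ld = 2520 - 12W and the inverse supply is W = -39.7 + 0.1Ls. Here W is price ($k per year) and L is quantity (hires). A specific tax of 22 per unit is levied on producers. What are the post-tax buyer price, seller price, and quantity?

W_b = 106.5, W_s = 84.5, L = 1242

Rewriting in direct form: Ls = 397 + 10W.
Producers keep W_s = W_b - 22 per unit, so supply in terms of the buyer price is Ls = 177 + 10W_b.
Equate demand and the shifted supply: 2520 - 12W_b = 177 + 10W_b, giving 22W_b = 2343, so W_b = 106.5.
Then W_s = 106.5 - 22 = 84.5 and L = 2520 - 12(106.5) = 1242.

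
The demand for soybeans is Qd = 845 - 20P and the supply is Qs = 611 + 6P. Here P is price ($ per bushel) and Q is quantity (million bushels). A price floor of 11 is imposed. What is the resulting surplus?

Surplus = 52

At P = 11: Qd = 625 and Qs = 677.
Surplus = Qs - Qd = 677 - 625 = 52.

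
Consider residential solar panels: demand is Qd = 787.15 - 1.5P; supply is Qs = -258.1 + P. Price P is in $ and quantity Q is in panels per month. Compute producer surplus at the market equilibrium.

Set Qd = Qs: 787.15 - 1.5P = -258.1 + P, so 1045.25 = 2.5P and P* = 418.1.
From the demand curve, Q* = 787.15 - 1.5(418.1) = 160.
Supply choke price (Qs = 0): P = 258.1. Producer surplus = ½ × (418.1 - 258.1) × 160 = 12800.

Producer surplus = 12800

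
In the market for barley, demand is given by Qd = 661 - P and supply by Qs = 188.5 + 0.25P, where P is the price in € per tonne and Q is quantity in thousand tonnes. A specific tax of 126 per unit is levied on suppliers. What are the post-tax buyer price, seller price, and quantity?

P_b = 403.2, P_s = 277.2, Q = 257.8

Suppliers keep P_s = P_b - 126 per unit, so supply in terms of the buyer price is Qs = 157 + 0.25P_b.
Market clearing requires 661 - P_b = 157 + 0.25P_b; hence 504 = 1.25P_b and P_b = 403.2.
So P_s = 277.2 and the quantity traded is Q = 661 - 403.2 = 257.8.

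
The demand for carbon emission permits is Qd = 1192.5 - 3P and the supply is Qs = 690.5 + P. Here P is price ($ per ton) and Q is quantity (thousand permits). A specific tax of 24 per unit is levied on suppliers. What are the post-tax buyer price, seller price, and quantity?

Suppliers keep P_s = P_b - 24 per unit, so supply in terms of the buyer price is Qs = 666.5 + P_b.
Equate demand and the shifted supply: 1192.5 - 3P_b = 666.5 + P_b, giving 4P_b = 526, so P_b = 131.5.
Then P_s = 131.5 - 24 = 107.5 and Q = 1192.5 - 3(131.5) = 798.

P_b = 131.5, P_s = 107.5, Q = 798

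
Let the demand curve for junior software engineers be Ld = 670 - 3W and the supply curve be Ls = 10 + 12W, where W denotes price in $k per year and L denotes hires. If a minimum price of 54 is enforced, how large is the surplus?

Surplus = 150

At W = 54: Ld = 508 and Ls = 658.
Surplus = Ls - Ld = 658 - 508 = 150.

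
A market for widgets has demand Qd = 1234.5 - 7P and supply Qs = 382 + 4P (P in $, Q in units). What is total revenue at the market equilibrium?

The market clears where 1234.5 - 7P = 382 + 4P. Rearranging, 11P = 852.5, hence P* = 77.5.
From the demand curve, Q* = 1234.5 - 7(77.5) = 692.
Total revenue = P* × Q* = 77.5 × 692 = 53630.

Total revenue = 53630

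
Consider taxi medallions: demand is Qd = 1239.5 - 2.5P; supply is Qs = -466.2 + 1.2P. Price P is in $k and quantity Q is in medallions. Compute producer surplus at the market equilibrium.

Set Qd = Qs: 1239.5 - 2.5P = -466.2 + 1.2P, so 1705.7 = 3.7P and P* = 461.
Substitute back: Q* = 1239.5 - 2.5(461) = 87.
Supply choke price (Qs = 0): P = 388.5. Producer surplus = ½ × (461 - 388.5) × 87 = 3153.75.

Producer surplus = 3153.75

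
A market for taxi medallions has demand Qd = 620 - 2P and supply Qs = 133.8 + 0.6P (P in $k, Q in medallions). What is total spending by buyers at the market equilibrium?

Total spending by buyers = 46002

At equilibrium Qd = Qs, so 620 - 2P = 133.8 + 0.6P; collecting terms, 486.2 = 2.6P and P* = 187.
Substitute back: Q* = 620 - 2(187) = 246.
Total spending by buyers = P* × Q* = 187 × 246 = 46002.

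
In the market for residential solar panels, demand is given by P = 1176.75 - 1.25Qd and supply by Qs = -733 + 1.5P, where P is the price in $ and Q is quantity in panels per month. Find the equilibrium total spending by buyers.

Rewriting in direct form: Qd = 941.4 - 0.8P.
Equating demand and supply, 941.4 - 0.8P = -733 + 1.5P gives 2.3P = 1674.4, so P* = 728.
Plugging P* into demand: Q* = 941.4 - 0.8(728) = 359.
Total spending by buyers = P* × Q* = 728 × 359 = 261352.

Total spending by buyers = 261352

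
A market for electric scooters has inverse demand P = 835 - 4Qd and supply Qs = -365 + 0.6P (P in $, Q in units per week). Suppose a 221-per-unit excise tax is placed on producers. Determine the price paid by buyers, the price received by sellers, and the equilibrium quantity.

P_b = 831, P_s = 610, Q = 1

Inverting to quantity form: Qd = 208.75 - 0.25P.
The tax drives a wedge P_b - P_s = 221. Substituting P_s = P_b - 221 into supply: Qs = -497.6 + 0.6P_b.
Market clearing requires 208.75 - 0.25P_b = -497.6 + 0.6P_b; hence 706.35 = 0.85P_b and P_b = 831.
So P_s = 610 and the quantity traded is Q = 208.75 - 0.25(831) = 1.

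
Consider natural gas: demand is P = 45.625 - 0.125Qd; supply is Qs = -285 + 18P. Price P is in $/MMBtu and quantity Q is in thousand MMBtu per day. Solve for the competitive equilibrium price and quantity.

P* = 25, Q* = 165

Inverting to quantity form: Qd = 365 - 8P.
Set Qd = Qs: 365 - 8P = -285 + 18P, so 650 = 26P and P* = 25.
Plugging P* into demand: Q* = 365 - 8(25) = 165.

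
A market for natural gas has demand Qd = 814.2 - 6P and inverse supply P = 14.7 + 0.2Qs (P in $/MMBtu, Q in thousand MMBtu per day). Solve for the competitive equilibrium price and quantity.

P* = 80.7, Q* = 330

Solving each curve for Q: Qs = -73.5 + 5P.
Set Qd = Qs: 814.2 - 6P = -73.5 + 5P, so 887.7 = 11P and P* = 80.7.
From the demand curve, Q* = 814.2 - 6(80.7) = 330.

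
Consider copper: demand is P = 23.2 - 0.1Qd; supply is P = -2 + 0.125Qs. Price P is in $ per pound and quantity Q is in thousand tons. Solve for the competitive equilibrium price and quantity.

In direct form, Qd = 232 - 10P and Qs = 16 + 8P.
Set Qd = Qs: 232 - 10P = 16 + 8P, so 216 = 18P and P* = 12.
Plugging P* into demand: Q* = 232 - 10(12) = 112.

P* = 12, Q* = 112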